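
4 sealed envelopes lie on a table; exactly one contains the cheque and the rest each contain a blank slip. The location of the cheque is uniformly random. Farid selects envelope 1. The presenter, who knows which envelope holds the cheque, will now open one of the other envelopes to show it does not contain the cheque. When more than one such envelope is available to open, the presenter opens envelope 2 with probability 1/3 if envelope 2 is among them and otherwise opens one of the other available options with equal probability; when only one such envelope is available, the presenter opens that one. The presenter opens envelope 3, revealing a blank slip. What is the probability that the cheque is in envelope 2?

Consider each possible location of the cheque in turn.
If it is in envelope 1 (prior 1/4): envelope 2 is available but not opened; envelope 3 gets probability (1 − 1/3)/2 = 1/3; weight (1/4)·(1/3) = 1/12.
If it is in envelope 2 (prior 1/4): envelope 2 holds the prize so is unavailable; the presenter chooses uniformly among the 2 others, probability 1/2; weight (1/4)·(1/2) = 1/8.
If it is in envelope 3 (prior 1/4): the presenter opened envelope 3, so this case is ruled out; weight (1/4)·0 = 0.
If it is in envelope 4 (prior 1/4): envelope 2 is available but not opened, probability 2/3; weight (1/4)·(2/3) = 1/6.
The weights sum to 3/8.
So P(the cheque in envelope 2 | the presenter opened envelope 3) = (1/8) / (3/8) = 1/3.

1/3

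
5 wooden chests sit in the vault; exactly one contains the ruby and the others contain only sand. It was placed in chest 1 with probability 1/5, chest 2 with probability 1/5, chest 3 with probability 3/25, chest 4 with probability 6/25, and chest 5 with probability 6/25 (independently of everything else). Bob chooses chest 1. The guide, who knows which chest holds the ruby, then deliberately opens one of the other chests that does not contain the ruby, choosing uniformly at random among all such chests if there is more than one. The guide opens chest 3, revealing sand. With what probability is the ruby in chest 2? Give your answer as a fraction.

20/83

Apply Bayes' rule, conditioning on where the ruby actually is.
If it is in chest 1 (prior 1/5): the guide has 4 equally likely choices, so probability 1/4; weight (1/5)·(1/4) = 1/20.
If it is in chest 2 (prior 1/5): the guide has 3 equally likely choices, so probability 1/3; weight (1/5)·(1/3) = 1/15.
If it is in chest 3 (prior 3/25): the guide opened chest 3, so this case is ruled out; weight (3/25)·0 = 0.
If it is in either of chests 4 and 5 (prior 6/25 each): the guide has 3 equally likely choices, so probability 1/3; weight (6/25)·(1/3) = 2/25 each.
The weights sum to 83/300.
So P(the ruby in chest 2 | the guide opened chest 3) = (1/15) / (83/300) = 20/83.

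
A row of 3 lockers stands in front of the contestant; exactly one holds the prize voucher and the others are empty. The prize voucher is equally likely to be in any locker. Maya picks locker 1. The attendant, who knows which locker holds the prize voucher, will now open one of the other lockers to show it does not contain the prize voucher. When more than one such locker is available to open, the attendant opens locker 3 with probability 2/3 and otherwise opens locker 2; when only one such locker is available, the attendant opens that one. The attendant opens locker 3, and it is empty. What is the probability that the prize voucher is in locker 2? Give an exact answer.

3/5

Consider each possible location of the prize voucher in turn.
If it is in locker 1 (prior 1/3): locker 3 is available, opened with probability 2/3; weight (1/3)·(2/3) = 2/9.
If it is in locker 2 (prior 1/3): only locker 3 is available, probability 1; weight (1/3)·1 = 1/3.
If it is in locker 3 (prior 1/3): the attendant opened locker 3, so this case is ruled out; weight (1/3)·0 = 0.
The weights sum to 5/9.
So P(the prize voucher in locker 2 | the attendant opened locker 3) = (1/3) / (5/9) = 3/5.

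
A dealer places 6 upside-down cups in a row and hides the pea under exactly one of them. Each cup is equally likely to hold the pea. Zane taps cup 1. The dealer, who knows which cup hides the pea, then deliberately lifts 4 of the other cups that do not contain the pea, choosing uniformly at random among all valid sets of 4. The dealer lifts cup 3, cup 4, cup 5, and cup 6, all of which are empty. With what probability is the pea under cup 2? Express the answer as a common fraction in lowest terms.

5/6

Condition on the true location of the pea.
If it is under cup 1 (prior 1/6): the dealer has 5 equally likely choices, so probability 1/5; weight (1/6)·(1/5) = 1/30.
If it is under cup 2 (prior 1/6): the dealer has no choice, probability 1; weight (1/6)·1 = 1/6.
If it is under any of cups 3, 4, 5, and 6 (prior 1/6 each): that cup was opened and seen not to hold the prize — ruled out; weight (1/6)·0 = 0 each.
The weights sum to 1/5.
So P(the pea under cup 2 | the dealer opened cup 3, cup 4, cup 5, and cup 6) = (1/6) / (1/5) = 5/6.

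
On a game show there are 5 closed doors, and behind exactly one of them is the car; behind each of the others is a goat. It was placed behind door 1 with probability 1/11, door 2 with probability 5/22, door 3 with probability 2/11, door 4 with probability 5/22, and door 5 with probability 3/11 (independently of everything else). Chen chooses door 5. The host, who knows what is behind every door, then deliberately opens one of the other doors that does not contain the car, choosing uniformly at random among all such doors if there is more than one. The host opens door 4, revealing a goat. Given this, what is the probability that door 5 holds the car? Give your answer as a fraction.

9/31

Consider each possible location of the car in turn.
If it is behind door 1 (prior 1/11): the host has 3 equally likely choices, so probability 1/3; weight (1/11)·(1/3) = 1/33.
If it is behind door 2 (prior 5/22): the host has 3 equally likely choices, so probability 1/3; weight (5/22)·(1/3) = 5/66.
If it is behind door 3 (prior 2/11): the host has 3 equally likely choices, so probability 1/3; weight (2/11)·(1/3) = 2/33.
If it is behind door 4 (prior 5/22): the host opened door 4, so this case is ruled out; weight (5/22)·0 = 0.
If it is behind door 5 (prior 3/11): the host has 4 equally likely choices, so probability 1/4; weight (3/11)·(1/4) = 3/44.
The weights sum to 31/132.
So P(the car behind door 5 | the host opened door 4) = (3/44) / (31/132) = 9/31.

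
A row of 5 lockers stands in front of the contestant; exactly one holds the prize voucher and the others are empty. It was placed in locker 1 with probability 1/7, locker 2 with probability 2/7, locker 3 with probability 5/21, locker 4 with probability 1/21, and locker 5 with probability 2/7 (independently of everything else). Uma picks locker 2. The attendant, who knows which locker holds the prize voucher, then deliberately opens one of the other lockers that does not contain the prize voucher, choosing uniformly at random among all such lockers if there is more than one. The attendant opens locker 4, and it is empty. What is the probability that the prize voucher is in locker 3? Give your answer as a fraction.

Consider each possible location of the prize voucher in turn.
If it is in locker 1 (prior 1/7): the attendant has 3 equally likely choices, so probability 1/3; weight (1/7)·(1/3) = 1/21.
If it is in locker 2 (prior 2/7): the attendant has 4 equally likely choices, so probability 1/4; weight (2/7)·(1/4) = 1/14.
If it is in locker 3 (prior 5/21): the attendant has 3 equally likely choices, so probability 1/3; weight (5/21)·(1/3) = 5/63.
If it is in locker 4 (prior 1/21): the attendant opened locker 4, so this case is ruled out; weight (1/21)·0 = 0.
If it is in locker 5 (prior 2/7): the attendant has 3 equally likely choices, so probability 1/3; weight (2/7)·(1/3) = 2/21.
The weights sum to 37/126.
So P(the prize voucher in locker 3 | the attendant opened locker 4) = (5/63) / (37/126) = 10/37.

10/37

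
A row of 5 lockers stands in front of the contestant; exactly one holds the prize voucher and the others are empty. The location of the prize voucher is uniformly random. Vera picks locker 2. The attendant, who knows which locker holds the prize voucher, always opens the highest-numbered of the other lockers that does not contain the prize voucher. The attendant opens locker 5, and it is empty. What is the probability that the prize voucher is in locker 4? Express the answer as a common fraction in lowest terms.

1/4

Apply Bayes' rule, conditioning on where the prize voucher actually is.
If it is in any of lockers 1, 2, 3, and 4 (prior 1/5 each): locker 5 is the highest-numbered option available, probability 1; weight (1/5)·1 = 1/5 each.
If it is in locker 5 (prior 1/5): the attendant opened locker 5, so this case is ruled out; weight (1/5)·0 = 0.
The weights sum to 4/5.
So P(the prize voucher in locker 4 | the attendant opened locker 5) = (1/5) / (4/5) = 1/4.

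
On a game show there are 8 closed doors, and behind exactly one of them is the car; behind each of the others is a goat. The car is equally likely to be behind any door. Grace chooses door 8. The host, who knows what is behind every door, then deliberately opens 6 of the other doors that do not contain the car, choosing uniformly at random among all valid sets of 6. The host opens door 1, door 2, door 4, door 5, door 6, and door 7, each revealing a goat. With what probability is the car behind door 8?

Consider each possible location of the car in turn.
If it is behind any of doors 1, 2, 4, 5, 6, and 7 (prior 1/8 each): that door was opened and seen not to hold the prize — ruled out; weight (1/8)·0 = 0 each.
If it is behind door 3 (prior 1/8): the host has no choice, probability 1; weight (1/8)·1 = 1/8.
If it is behind door 8 (prior 1/8): the host has 7 equally likely choices, so probability 1/7; weight (1/8)·(1/7) = 1/56.
The weights sum to 1/7.
So P(the car behind door 8 | the host opened door 1, door 2, door 4, door 5, door 6, and door 7) = (1/56) / (1/7) = 1/8.

1/8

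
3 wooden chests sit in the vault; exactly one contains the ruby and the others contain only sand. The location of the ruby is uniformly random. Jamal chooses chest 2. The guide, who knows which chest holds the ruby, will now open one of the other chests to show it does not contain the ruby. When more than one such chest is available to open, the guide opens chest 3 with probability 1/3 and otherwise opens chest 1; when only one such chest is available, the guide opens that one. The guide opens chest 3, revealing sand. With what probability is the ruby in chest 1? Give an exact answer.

Consider each possible location of the ruby in turn.
If it is in chest 1 (prior 1/3): only chest 3 is available, probability 1; weight (1/3)·1 = 1/3.
If it is in chest 2 (prior 1/3): chest 3 is available, opened with probability 1/3; weight (1/3)·(1/3) = 1/9.
If it is in chest 3 (prior 1/3): the guide opened chest 3, so this case is ruled out; weight (1/3)·0 = 0.
The weights sum to 4/9.
So P(the ruby in chest 1 | the guide opened chest 3) = (1/3) / (4/9) = 3/4.

3/4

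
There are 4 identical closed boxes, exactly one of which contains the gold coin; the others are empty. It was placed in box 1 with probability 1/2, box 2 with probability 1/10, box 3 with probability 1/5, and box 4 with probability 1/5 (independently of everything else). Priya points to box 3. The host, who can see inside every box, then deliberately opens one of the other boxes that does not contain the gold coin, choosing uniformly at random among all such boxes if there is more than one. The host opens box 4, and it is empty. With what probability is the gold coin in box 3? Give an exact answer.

Condition on the true location of the gold coin.
If it is in box 1 (prior 1/2): the host has 2 equally likely choices, so probability 1/2; weight (1/2)·(1/2) = 1/4.
If it is in box 2 (prior 1/10): the host has 2 equally likely choices, so probability 1/2; weight (1/10)·(1/2) = 1/20.
If it is in box 3 (prior 1/5): the host has 3 equally likely choices, so probability 1/3; weight (1/5)·(1/3) = 1/15.
If it is in box 4 (prior 1/5): the host opened box 4, so this case is ruled out; weight (1/5)·0 = 0.
The weights sum to 11/30.
So P(the gold coin in box 3 | the host opened box 4) = (1/15) / (11/30) = 2/11.

2/11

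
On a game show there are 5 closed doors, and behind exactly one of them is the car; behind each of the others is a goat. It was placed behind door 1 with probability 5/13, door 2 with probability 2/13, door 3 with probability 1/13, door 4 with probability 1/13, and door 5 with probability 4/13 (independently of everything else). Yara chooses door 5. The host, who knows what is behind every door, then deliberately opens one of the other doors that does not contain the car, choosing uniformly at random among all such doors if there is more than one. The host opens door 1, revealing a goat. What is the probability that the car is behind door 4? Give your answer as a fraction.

Consider each possible location of the car in turn.
If it is behind door 1 (prior 5/13): the host opened door 1, so this case is ruled out; weight (5/13)·0 = 0.
If it is behind door 2 (prior 2/13): the host has 3 equally likely choices, so probability 1/3; weight (2/13)·(1/3) = 2/39.
If it is behind either of doors 3 and 4 (prior 1/13 each): the host has 3 equally likely choices, so probability 1/3; weight (1/13)·(1/3) = 1/39 each.
If it is behind door 5 (prior 4/13): the host has 4 equally likely choices, so probability 1/4; weight (4/13)·(1/4) = 1/13.
The weights sum to 7/39.
So P(the car behind door 4 | the host opened door 1) = (1/39) / (7/39) = 1/7.

1/7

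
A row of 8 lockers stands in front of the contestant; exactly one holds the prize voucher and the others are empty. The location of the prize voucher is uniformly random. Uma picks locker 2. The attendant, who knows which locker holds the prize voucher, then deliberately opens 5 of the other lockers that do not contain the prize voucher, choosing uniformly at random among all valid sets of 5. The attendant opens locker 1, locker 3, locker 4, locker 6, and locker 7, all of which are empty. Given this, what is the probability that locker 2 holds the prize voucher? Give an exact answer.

Consider each possible location of the prize voucher in turn.
If it is in any of lockers 1, 3, 4, 6, and 7 (prior 1/8 each): that locker was opened and seen not to hold the prize — ruled out; weight (1/8)·0 = 0 each.
If it is in locker 2 (prior 1/8): the attendant has 21 equally likely choices, so probability 1/21; weight (1/8)·(1/21) = 1/168.
If it is in either of lockers 5 and 8 (prior 1/8 each): the attendant has 6 equally likely choices, so probability 1/6; weight (1/8)·(1/6) = 1/48 each.
The weights sum to 1/21.
So P(the prize voucher in locker 2 | the attendant opened locker 1, locker 3, locker 4, locker 6, and locker 7) = (1/168) / (1/21) = 1/8.

1/8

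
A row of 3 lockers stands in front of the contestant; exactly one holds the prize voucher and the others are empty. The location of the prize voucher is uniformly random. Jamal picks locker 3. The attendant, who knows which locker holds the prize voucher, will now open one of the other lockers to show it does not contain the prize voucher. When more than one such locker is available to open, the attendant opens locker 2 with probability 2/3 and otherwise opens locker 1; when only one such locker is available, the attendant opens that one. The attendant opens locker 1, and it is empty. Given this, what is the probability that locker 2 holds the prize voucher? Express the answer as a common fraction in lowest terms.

3/4

Apply Bayes' rule, conditioning on where the prize voucher actually is.
If it is in locker 1 (prior 1/3): the attendant opened locker 1, so this case is ruled out; weight (1/3)·0 = 0.
If it is in locker 2 (prior 1/3): only locker 1 is available, probability 1; weight (1/3)·1 = 1/3.
If it is in locker 3 (prior 1/3): locker 2 is available but not opened, probability 1/3; weight (1/3)·(1/3) = 1/9.
The weights sum to 4/9.
So P(the prize voucher in locker 2 | the attendant opened locker 1) = (1/3) / (4/9) = 3/4.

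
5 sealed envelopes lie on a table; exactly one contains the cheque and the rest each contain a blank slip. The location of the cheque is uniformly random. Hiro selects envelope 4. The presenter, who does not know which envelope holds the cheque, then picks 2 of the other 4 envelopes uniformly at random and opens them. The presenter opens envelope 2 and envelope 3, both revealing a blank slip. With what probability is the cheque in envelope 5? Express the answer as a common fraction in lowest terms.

Condition on the true location of the cheque.
If it is in any of envelopes 1, 4, and 5 (prior 1/5 each): the presenter picks exactly this set with probability 1/6 regardless, and none is the prize; weight (1/5)·(1/6) = 1/30 each.
If it is in either of envelopes 2 and 3 (prior 1/5 each): that envelope was opened and seen not to hold the prize — ruled out; weight (1/5)·0 = 0 each.
The weights sum to 1/10.
So P(the cheque in envelope 5 | the presenter opened envelope 2 and envelope 3) = (1/30) / (1/10) = 1/3.

1/3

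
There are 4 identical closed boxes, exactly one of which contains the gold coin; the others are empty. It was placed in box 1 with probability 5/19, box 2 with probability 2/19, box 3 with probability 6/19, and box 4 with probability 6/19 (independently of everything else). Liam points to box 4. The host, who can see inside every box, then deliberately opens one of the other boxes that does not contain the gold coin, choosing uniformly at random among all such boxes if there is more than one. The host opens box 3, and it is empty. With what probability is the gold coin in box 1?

5/11

Consider each possible location of the gold coin in turn.
If it is in box 1 (prior 5/19): the host has 2 equally likely choices, so probability 1/2; weight (5/19)·(1/2) = 5/38.
If it is in box 2 (prior 2/19): the host has 2 equally likely choices, so probability 1/2; weight (2/19)·(1/2) = 1/19.
If it is in box 3 (prior 6/19): the host opened box 3, so this case is ruled out; weight (6/19)·0 = 0.
If it is in box 4 (prior 6/19): the host has 3 equally likely choices, so probability 1/3; weight (6/19)·(1/3) = 2/19.
The weights sum to 11/38.
So P(the gold coin in box 1 | the host opened box 3) = (5/38) / (11/38) = 5/11.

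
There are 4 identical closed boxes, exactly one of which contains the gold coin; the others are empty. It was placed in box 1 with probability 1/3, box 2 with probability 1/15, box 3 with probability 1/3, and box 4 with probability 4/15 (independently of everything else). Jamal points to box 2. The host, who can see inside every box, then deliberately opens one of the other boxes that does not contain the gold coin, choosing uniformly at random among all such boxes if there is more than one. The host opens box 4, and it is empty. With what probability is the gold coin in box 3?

Condition on the true location of the gold coin.
If it is in either of boxes 1 and 3 (prior 1/3 each): the host has 2 equally likely choices, so probability 1/2; weight (1/3)·(1/2) = 1/6 each.
If it is in box 2 (prior 1/15): the host has 3 equally likely choices, so probability 1/3; weight (1/15)·(1/3) = 1/45.
If it is in box 4 (prior 4/15): the host opened box 4, so this case is ruled out; weight (4/15)·0 = 0.
The weights sum to 16/45.
So P(the gold coin in box 3 | the host opened box 4) = (1/6) / (16/45) = 15/32.

15/32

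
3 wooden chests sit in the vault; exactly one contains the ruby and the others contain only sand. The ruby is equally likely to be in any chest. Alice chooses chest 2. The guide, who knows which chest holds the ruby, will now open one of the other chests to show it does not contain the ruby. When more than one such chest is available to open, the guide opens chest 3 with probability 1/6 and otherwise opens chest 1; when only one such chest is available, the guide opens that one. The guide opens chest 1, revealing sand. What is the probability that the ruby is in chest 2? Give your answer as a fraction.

5/11

Apply Bayes' rule, conditioning on where the ruby actually is.
If it is in chest 1 (prior 1/3): the guide opened chest 1, so this case is ruled out; weight (1/3)·0 = 0.
If it is in chest 2 (prior 1/3): chest 3 is available but not opened, probability 5/6; weight (1/3)·(5/6) = 5/18.
If it is in chest 3 (prior 1/3): only chest 1 is available, probability 1; weight (1/3)·1 = 1/3.
The weights sum to 11/18.
So P(the ruby in chest 2 | the guide opened chest 1) = (5/18) / (11/18) = 5/11.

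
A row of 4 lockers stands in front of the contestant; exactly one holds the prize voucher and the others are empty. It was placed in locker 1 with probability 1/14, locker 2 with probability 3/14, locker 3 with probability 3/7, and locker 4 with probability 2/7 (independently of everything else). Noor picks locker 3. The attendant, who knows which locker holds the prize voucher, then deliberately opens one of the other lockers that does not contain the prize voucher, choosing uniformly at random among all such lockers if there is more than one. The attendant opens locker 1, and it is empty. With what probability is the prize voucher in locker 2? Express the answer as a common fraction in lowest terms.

3/11

Condition on the true location of the prize voucher.
If it is in locker 1 (prior 1/14): the attendant opened locker 1, so this case is ruled out; weight (1/14)·0 = 0.
If it is in locker 2 (prior 3/14): the attendant has 2 equally likely choices, so probability 1/2; weight (3/14)·(1/2) = 3/28.
If it is in locker 3 (prior 3/7): the attendant has 3 equally likely choices, so probability 1/3; weight (3/7)·(1/3) = 1/7.
If it is in locker 4 (prior 2/7): the attendant has 2 equally likely choices, so probability 1/2; weight (2/7)·(1/2) = 1/7.
The weights sum to 11/28.
So P(the prize voucher in locker 2 | the attendant opened locker 1) = (3/28) / (11/28) = 3/11.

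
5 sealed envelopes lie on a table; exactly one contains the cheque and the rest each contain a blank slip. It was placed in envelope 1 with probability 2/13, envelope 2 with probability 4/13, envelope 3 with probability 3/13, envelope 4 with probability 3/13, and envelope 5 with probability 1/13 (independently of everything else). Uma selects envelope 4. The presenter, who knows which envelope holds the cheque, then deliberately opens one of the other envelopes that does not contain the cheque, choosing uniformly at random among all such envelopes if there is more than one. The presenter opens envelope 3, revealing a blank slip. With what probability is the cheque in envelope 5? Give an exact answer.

4/37

Condition on the true location of the cheque.
If it is in envelope 1 (prior 2/13): the presenter has 3 equally likely choices, so probability 1/3; weight (2/13)·(1/3) = 2/39.
If it is in envelope 2 (prior 4/13): the presenter has 3 equally likely choices, so probability 1/3; weight (4/13)·(1/3) = 4/39.
If it is in envelope 3 (prior 3/13): the presenter opened envelope 3, so this case is ruled out; weight (3/13)·0 = 0.
If it is in envelope 4 (prior 3/13): the presenter has 4 equally likely choices, so probability 1/4; weight (3/13)·(1/4) = 3/52.
If it is in envelope 5 (prior 1/13): the presenter has 3 equally likely choices, so probability 1/3; weight (1/13)·(1/3) = 1/39.
The weights sum to 37/156.
So P(the cheque in envelope 5 | the presenter opened envelope 3) = (1/39) / (37/156) = 4/37.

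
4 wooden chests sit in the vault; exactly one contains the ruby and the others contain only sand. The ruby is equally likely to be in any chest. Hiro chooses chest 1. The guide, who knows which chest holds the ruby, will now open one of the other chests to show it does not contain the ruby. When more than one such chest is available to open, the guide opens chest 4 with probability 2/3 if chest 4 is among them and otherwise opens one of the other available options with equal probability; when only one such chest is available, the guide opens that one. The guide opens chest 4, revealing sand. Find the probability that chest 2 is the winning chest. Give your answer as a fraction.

Condition on the true location of the ruby.
If it is in any of chests 1, 2, and 3 (prior 1/4 each): chest 4 is available, opened with probability 2/3; weight (1/4)·(2/3) = 1/6 each.
If it is in chest 4 (prior 1/4): the guide opened chest 4, so this case is ruled out; weight (1/4)·0 = 0.
The weights sum to 1/2.
So P(the ruby in chest 2 | the guide opened chest 4) = (1/6) / (1/2) = 1/3.

1/3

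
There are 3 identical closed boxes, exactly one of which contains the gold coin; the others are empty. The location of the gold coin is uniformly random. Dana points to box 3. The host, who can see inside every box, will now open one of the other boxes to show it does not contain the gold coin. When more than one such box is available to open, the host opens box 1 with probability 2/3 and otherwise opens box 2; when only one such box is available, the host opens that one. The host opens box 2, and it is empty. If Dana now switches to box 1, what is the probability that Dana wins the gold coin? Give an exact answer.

Apply Bayes' rule, conditioning on where the gold coin actually is.
If it is in box 1 (prior 1/3): only box 2 is available, probability 1; weight (1/3)·1 = 1/3.
If it is in box 2 (prior 1/3): the host opened box 2, so this case is ruled out; weight (1/3)·0 = 0.
If it is in box 3 (prior 1/3): box 1 is available but not opened, probability 1/3; weight (1/3)·(1/3) = 1/9.
The weights sum to 4/9.
So P(the gold coin in box 1 | the host opened box 2) = (1/3) / (4/9) = 3/4.

3/4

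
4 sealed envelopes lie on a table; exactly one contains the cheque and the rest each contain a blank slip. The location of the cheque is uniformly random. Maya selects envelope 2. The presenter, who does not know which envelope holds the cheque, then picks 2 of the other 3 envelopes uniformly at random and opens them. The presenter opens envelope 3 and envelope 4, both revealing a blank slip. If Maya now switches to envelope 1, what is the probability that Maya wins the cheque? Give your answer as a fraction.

1/2

Apply Bayes' rule, conditioning on where the cheque actually is.
If it is in either of envelopes 1 and 2 (prior 1/4 each): the presenter picks exactly this set with probability 1/3 regardless, and none is the prize; weight (1/4)·(1/3) = 1/12 each.
If it is in either of envelopes 3 and 4 (prior 1/4 each): that envelope was opened and seen not to hold the prize — ruled out; weight (1/4)·0 = 0 each.
The weights sum to 1/6.
So P(the cheque in envelope 1 | the presenter opened envelope 3 and envelope 4) = (1/12) / (1/6) = 1/2.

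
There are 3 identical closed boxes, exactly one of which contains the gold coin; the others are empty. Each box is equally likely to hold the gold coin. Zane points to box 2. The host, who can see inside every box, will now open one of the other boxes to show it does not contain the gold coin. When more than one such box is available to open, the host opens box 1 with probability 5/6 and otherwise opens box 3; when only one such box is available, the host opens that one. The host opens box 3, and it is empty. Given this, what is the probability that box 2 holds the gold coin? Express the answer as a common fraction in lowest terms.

1/7

Condition on the true location of the gold coin.
If it is in box 1 (prior 1/3): only box 3 is available, probability 1; weight (1/3)·1 = 1/3.
If it is in box 2 (prior 1/3): box 1 is available but not opened, probability 1/6; weight (1/3)·(1/6) = 1/18.
If it is in box 3 (prior 1/3): the host opened box 3, so this case is ruled out; weight (1/3)·0 = 0.
The weights sum to 7/18.
So P(the gold coin in box 2 | the host opened box 3) = (1/18) / (7/18) = 1/7.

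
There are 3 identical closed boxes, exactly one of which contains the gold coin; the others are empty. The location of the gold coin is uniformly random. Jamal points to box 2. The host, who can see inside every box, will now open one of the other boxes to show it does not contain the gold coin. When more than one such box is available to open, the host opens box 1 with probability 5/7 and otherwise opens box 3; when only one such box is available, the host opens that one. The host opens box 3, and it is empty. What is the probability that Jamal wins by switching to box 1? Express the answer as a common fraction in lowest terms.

Apply Bayes' rule, conditioning on where the gold coin actually is.
If it is in box 1 (prior 1/3): only box 3 is available, probability 1; weight (1/3)·1 = 1/3.
If it is in box 2 (prior 1/3): box 1 is available but not opened, probability 2/7; weight (1/3)·(2/7) = 2/21.
If it is in box 3 (prior 1/3): the host opened box 3, so this case is ruled out; weight (1/3)·0 = 0.
The weights sum to 3/7.
So P(the gold coin in box 1 | the host opened box 3) = (1/3) / (3/7) = 7/9.

7/9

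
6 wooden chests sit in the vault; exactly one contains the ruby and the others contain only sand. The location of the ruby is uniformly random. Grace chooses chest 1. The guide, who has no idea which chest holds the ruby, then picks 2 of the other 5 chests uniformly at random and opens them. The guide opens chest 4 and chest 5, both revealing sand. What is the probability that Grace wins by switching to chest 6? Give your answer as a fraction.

Apply Bayes' rule, conditioning on where the ruby actually is.
If it is in any of chests 1, 2, 3, and 6 (prior 1/6 each): the guide picks exactly this set with probability 1/10 regardless, and none is the prize; weight (1/6)·(1/10) = 1/60 each.
If it is in either of chests 4 and 5 (prior 1/6 each): that chest was opened and seen not to hold the prize — ruled out; weight (1/6)·0 = 0 each.
The weights sum to 1/15.
So P(the ruby in chest 6 | the guide opened chest 4 and chest 5) = (1/60) / (1/15) = 1/4.

1/4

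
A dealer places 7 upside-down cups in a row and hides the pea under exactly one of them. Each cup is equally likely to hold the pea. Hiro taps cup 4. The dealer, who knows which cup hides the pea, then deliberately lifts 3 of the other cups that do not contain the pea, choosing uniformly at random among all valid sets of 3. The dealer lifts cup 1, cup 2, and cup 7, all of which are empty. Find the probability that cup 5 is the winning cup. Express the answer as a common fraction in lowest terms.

2/7

Consider each possible location of the pea in turn.
If it is under any of cups 1, 2, and 7 (prior 1/7 each): that cup was opened and seen not to hold the prize — ruled out; weight (1/7)·0 = 0 each.
If it is under any of cups 3, 5, and 6 (prior 1/7 each): the dealer has 10 equally likely choices, so probability 1/10; weight (1/7)·(1/10) = 1/70 each.
If it is under cup 4 (prior 1/7): the dealer has 20 equally likely choices, so probability 1/20; weight (1/7)·(1/20) = 1/140.
The weights sum to 1/20.
So P(the pea under cup 5 | the dealer opened cup 1, cup 2, and cup 7) = (1/70) / (1/20) = 2/7.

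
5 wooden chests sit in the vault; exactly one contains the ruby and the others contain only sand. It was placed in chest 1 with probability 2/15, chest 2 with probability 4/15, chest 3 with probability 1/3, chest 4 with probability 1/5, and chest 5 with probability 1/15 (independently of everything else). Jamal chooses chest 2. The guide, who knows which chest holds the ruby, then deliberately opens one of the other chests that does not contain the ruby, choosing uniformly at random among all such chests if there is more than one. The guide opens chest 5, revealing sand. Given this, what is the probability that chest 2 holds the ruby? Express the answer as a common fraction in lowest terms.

Condition on the true location of the ruby.
If it is in chest 1 (prior 2/15): the guide has 3 equally likely choices, so probability 1/3; weight (2/15)·(1/3) = 2/45.
If it is in chest 2 (prior 4/15): the guide has 4 equally likely choices, so probability 1/4; weight (4/15)·(1/4) = 1/15.
If it is in chest 3 (prior 1/3): the guide has 3 equally likely choices, so probability 1/3; weight (1/3)·(1/3) = 1/9.
If it is in chest 4 (prior 1/5): the guide has 3 equally likely choices, so probability 1/3; weight (1/5)·(1/3) = 1/15.
If it is in chest 5 (prior 1/15): the guide opened chest 5, so this case is ruled out; weight (1/15)·0 = 0.
The weights sum to 13/45.
So P(the ruby in chest 2 | the guide opened chest 5) = (1/15) / (13/45) = 3/13.

3/13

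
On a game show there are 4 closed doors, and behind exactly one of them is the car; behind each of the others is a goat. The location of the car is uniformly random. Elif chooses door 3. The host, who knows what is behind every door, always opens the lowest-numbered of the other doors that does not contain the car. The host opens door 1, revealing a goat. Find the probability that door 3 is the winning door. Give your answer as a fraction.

1/3

Consider each possible location of the car in turn.
If it is behind door 1 (prior 1/4): the host opened door 1, so this case is ruled out; weight (1/4)·0 = 0.
If it is behind any of doors 2, 3, and 4 (prior 1/4 each): door 1 is the lowest-numbered option available, probability 1; weight (1/4)·1 = 1/4 each.
The weights sum to 3/4.
So P(the car behind door 3 | the host opened door 1) = (1/4) / (3/4) = 1/3.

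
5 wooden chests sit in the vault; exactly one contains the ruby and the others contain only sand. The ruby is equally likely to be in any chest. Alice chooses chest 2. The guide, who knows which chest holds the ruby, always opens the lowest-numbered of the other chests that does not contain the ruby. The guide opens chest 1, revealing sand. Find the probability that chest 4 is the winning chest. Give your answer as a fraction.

Apply Bayes' rule, conditioning on where the ruby actually is.
If it is in chest 1 (prior 1/5): the guide opened chest 1, so this case is ruled out; weight (1/5)·0 = 0.
If it is in any of chests 2, 3, 4, and 5 (prior 1/5 each): chest 1 is the lowest-numbered option available, probability 1; weight (1/5)·1 = 1/5 each.
The weights sum to 4/5.
So P(the ruby in chest 4 | the guide opened chest 1) = (1/5) / (4/5) = 1/4.

1/4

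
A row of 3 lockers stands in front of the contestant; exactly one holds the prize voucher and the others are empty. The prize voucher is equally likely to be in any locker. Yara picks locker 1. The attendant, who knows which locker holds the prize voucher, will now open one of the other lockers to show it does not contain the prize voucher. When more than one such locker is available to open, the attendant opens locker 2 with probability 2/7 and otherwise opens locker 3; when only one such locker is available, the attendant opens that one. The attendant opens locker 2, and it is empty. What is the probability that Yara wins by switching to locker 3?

7/9

Apply Bayes' rule, conditioning on where the prize voucher actually is.
If it is in locker 1 (prior 1/3): locker 2 is available, opened with probability 2/7; weight (1/3)·(2/7) = 2/21.
If it is in locker 2 (prior 1/3): the attendant opened locker 2, so this case is ruled out; weight (1/3)·0 = 0.
If it is in locker 3 (prior 1/3): only locker 2 is available, probability 1; weight (1/3)·1 = 1/3.
The weights sum to 3/7.
So P(the prize voucher in locker 3 | the attendant opened locker 2) = (1/3) / (3/7) = 7/9.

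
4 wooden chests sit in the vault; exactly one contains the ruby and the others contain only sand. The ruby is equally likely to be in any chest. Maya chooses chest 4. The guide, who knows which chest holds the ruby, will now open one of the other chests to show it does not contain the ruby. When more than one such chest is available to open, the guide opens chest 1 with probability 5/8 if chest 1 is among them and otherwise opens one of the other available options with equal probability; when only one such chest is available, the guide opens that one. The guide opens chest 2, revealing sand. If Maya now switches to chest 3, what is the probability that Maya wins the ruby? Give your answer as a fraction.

6/17

Condition on the true location of the ruby.
If it is in chest 1 (prior 1/4): chest 1 holds the prize so is unavailable; the guide chooses uniformly among the 2 others, probability 1/2; weight (1/4)·(1/2) = 1/8.
If it is in chest 2 (prior 1/4): the guide opened chest 2, so this case is ruled out; weight (1/4)·0 = 0.
If it is in chest 3 (prior 1/4): chest 1 is available but not opened, probability 3/8; weight (1/4)·(3/8) = 3/32.
If it is in chest 4 (prior 1/4): chest 1 is available but not opened; chest 2 gets probability (1 − 5/8)/2 = 3/16; weight (1/4)·(3/16) = 3/64.
The weights sum to 17/64.
So P(the ruby in chest 3 | the guide opened chest 2) = (3/32) / (17/64) = 6/17.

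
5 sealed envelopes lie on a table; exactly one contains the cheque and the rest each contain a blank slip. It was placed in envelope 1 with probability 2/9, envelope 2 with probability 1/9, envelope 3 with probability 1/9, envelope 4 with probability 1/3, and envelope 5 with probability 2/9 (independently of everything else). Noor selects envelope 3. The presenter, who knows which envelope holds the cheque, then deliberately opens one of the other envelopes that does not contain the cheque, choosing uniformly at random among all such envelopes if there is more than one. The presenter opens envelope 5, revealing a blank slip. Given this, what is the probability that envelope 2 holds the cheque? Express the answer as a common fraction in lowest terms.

4/27

Apply Bayes' rule, conditioning on where the cheque actually is.
If it is in envelope 1 (prior 2/9): the presenter has 3 equally likely choices, so probability 1/3; weight (2/9)·(1/3) = 2/27.
If it is in envelope 2 (prior 1/9): the presenter has 3 equally likely choices, so probability 1/3; weight (1/9)·(1/3) = 1/27.
If it is in envelope 3 (prior 1/9): the presenter has 4 equally likely choices, so probability 1/4; weight (1/9)·(1/4) = 1/36.
If it is in envelope 4 (prior 1/3): the presenter has 3 equally likely choices, so probability 1/3; weight (1/3)·(1/3) = 1/9.
If it is in envelope 5 (prior 2/9): the presenter opened envelope 5, so this case is ruled out; weight (2/9)·0 = 0.
The weights sum to 1/4.
So P(the cheque in envelope 2 | the presenter opened envelope 5) = (1/27) / (1/4) = 4/27.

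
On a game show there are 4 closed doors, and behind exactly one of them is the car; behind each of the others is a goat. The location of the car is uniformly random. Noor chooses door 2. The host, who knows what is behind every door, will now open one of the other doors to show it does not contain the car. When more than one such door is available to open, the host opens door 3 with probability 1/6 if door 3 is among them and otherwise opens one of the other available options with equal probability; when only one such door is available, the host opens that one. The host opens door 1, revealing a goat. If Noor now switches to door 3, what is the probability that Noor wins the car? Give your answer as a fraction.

2/7

Consider each possible location of the car in turn.
If it is behind door 1 (prior 1/4): the host opened door 1, so this case is ruled out; weight (1/4)·0 = 0.
If it is behind door 2 (prior 1/4): door 3 is available but not opened; door 1 gets probability (1 − 1/6)/2 = 5/12; weight (1/4)·(5/12) = 5/48.
If it is behind door 3 (prior 1/4): door 3 holds the prize so is unavailable; the host chooses uniformly among the 2 others, probability 1/2; weight (1/4)·(1/2) = 1/8.
If it is behind door 4 (prior 1/4): door 3 is available but not opened, probability 5/6; weight (1/4)·(5/6) = 5/24.
The weights sum to 7/16.
So P(the car behind door 3 | the host opened door 1) = (1/8) / (7/16) = 2/7.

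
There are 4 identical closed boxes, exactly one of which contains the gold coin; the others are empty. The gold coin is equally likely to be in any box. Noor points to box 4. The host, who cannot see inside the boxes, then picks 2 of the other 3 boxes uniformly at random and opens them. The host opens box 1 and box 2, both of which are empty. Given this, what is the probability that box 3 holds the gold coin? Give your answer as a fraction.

1/2

Consider each possible location of the gold coin in turn.
If it is in either of boxes 1 and 2 (prior 1/4 each): that box was opened and seen not to hold the prize — ruled out; weight (1/4)·0 = 0 each.
If it is in either of boxes 3 and 4 (prior 1/4 each): the host picks exactly this set with probability 1/3 regardless, and none is the prize; weight (1/4)·(1/3) = 1/12 each.
The weights sum to 1/6.
So P(the gold coin in box 3 | the host opened box 1 and box 2) = (1/12) / (1/6) = 1/2.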